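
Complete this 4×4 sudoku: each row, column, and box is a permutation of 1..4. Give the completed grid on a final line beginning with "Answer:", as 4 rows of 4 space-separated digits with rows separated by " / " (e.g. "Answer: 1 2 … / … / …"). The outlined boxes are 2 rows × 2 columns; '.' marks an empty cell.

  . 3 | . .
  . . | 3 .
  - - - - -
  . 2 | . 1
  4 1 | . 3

Step 1. [r1c3∈{1,2,4}] col 3 places 1 nowhere but r1c3, so r1c3=1.
Step 2. [r1c4∈{2,4}] across row 1, 4 lands solely at r1c4. So r1c4=4.
Step 3. [r2c1∈{1,2}] across row 2, 1 lands solely at r2c1. So r2c1=1.
Step 4. [r2c4∈{2}] r2c4 has the single candidate 2, so r2c4=2.
Step 5. [r1c1∈{2}] r1c1 is down to just 2. So r1c1=2.
Step 6. [r3c3∈{4}] nothing but 4 survives at r3c3, so r3c3=4.
Step 7. [r4c3∈{2}] nothing but 2 survives at r4c3, so r4c3=2.
Step 8. [r2c2∈{4}] only 4 remains possible at r2c2. So r2c2=4.
Step 9. [r3c1∈{3}] r3c1's peers cover all but 3. So r3c1=3.

Answer: 2 3 1 4 / 1 4 3 2 / 3 2 4 1 / 4 1 2 3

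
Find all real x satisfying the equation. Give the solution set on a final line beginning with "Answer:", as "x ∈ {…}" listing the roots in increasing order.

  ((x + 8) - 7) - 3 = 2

Step 1. [((x + 8) - 7) - 3 = 2] add 3: x sits inside (… - 3). So sub: (x + 8) - 7 = 5.
Step 2. [(x + 8) - 7 = 5] 7 comes off first (add 7), so sub: x + 8 = 12.
Step 3. [x + 8 = 12] 8 comes off first (subtract 8), so sub: x = 4.

Answer: x ∈ {4}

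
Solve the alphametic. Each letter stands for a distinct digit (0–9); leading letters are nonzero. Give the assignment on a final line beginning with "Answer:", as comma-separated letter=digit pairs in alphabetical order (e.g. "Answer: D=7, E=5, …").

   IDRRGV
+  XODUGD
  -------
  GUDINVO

Step 1. [col 1: V + D ≡ O (mod 10)] column 1 (V + D ≡ O (mod 10), carry-in 0) doesn't pin O yet; pick O=0 and continue. So O=0.
Step 2. [col 1: V + D ≡ O (mod 10)] no forcing yet in column 1 (carry-in 0); V=3 is free and consistent — try it ⇒ V=3.
Step 3. [col 1: V + D ≡ O (mod 10)] column 1 reads V+D+carry(0)=O with V=3, O=0; with digits 0,3 already taken and all letters distinct, the only value for D is 7 ⇒ D=7.
Step 4. [col 2: G + G ≡ V (mod 10)] no forcing yet in column 2 (carry-in 1); G=1 is free and consistent — try it ⇒ G=1.
Step 5. [col 3: R + U ≡ N (mod 10)] N=6 is one option consistent with column 3 (R + U ≡ N (mod 10), carry-in 0) — take it, so N=6.
Step 6. [col 3: R + U ≡ N (mod 10)] column 3 (R + U ≡ N (mod 10), carry-in 0) doesn't pin R yet; pick R=2 and continue ⇒ R=2.
Step 7. [col 3: R + U ≡ N (mod 10)] from column 3 (R=2, N=6, carry-in 0, digits 0,1,2,3,6,7 already taken and all letters distinct): U must equal 4 ⇒ U=4.
Step 8. [col 4: R + D ≡ I (mod 10)] column 4 reads R+D+carry(0)=I with R=2, D=7; with digits 0,1,2,3,4,6,7 already taken and all letters distinct, the only value for I is 9 ⇒ I=9.
Step 9. [col 6: I + X ≡ U (mod 10)] column 6 reads I+X+carry(0)=U with I=9, U=4; with digits 0,1,2,3,4,6,7,9 already taken and all letters distinct, the only value for X is 5 ⇒ X=5.

Answer: D=7, G=1, I=9, N=6, O=0, R=2, U=4, V=3, X=5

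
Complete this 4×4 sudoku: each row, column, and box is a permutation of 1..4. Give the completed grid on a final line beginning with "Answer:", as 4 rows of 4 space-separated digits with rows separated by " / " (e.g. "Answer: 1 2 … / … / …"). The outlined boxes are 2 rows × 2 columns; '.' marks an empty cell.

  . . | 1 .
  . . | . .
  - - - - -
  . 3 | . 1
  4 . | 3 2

Step 1. [r2c1∈{1,2,3}] col 1 places 1 nowhere but r2c1. So r2c1=1.
Step 2. [r2c4∈{3,4}] across row 2, 3 lands solely at r2c4. So r2c4=3.
Step 3. [r1c4∈{4}] nothing but 4 survives at r1c4. So r1c4=4.
Step 4. [r1c2∈{2}] r1c2 is down to just 2. So r1c2=2.
Step 5. [r3c1∈{2}] r3c1's peers cover all but 2. So r3c1=2.
Step 6. [r3c3∈{4}] r3c3 is down to just 4. So r3c3=4.
Step 7. [r2c2∈{4}] r2c2's peers cover all but 4, so r2c2=4.
Step 8. [r4c2∈{1}] nothing but 1 survives at r4c2. So r4c2=1.
Step 9. [r1c1∈{3}] nothing but 3 survives at r1c1, so r1c1=3.
Step 10. [r2c3∈{2}] nothing but 2 survives at r2c3 ⇒ r2c3=2.

Answer: 3 2 1 4 / 1 4 2 3 / 2 3 4 1 / 4 1 3 2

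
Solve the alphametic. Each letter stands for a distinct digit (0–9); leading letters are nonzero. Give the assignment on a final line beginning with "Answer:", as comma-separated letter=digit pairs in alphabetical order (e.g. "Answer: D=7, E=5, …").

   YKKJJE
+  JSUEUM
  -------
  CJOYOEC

Step 1. [col 1: E + M ≡ C (mod 10)] E=7 is one option consistent with column 1 (E + M ≡ C (mod 10), carry-in 0) — take it ⇒ E=7.
Step 2. [col 1: E + M ≡ C (mod 10)] several values work for M in column 1 (E + M ≡ C (mod 10), carry-in 0); try M=4, so M=4.
Step 3. [col 1: E + M ≡ C (mod 10)] from column 1 (E=7, M=4, carry-in 0, digits 4,7 already taken and all letters distinct): C must equal 1, so C=1.
Step 4. [col 2: J + U ≡ E (mod 10)] J=6 is one option consistent with column 2 (J + U ≡ E (mod 10), carry-in 1) — take it. So J=6.
Step 5. [col 2: J + U ≡ E (mod 10)] in column 2 we have J+U≡E with carry-in 1; given J=6, E=7 and digits 1,4,6,7 already taken and all letters distinct, that pins U to 0 ⇒ U=0.
Step 6. [col 3: J + E ≡ O (mod 10)] column 3 reads J+E+carry(0)=O with J=6, E=7; with digits 0,1,4,6,7 already taken and all letters distinct, the only value for O is 3. So O=3.
Step 7. [col 4: K + U ≡ Y (mod 10)] from column 4 (U=0, carry-in 1, digits 0,1,3,4,6,7 already taken and all letters distinct): Y must equal 9 ⇒ Y=9.
Step 8. [col 4: K + U ≡ Y (mod 10)] column 4: given U=0, Y=9, carry-in 1, and digits 0,1,3,4,6,7,9 already taken and all letters distinct, K+U≡Y (mod 10) forces K=8 ⇒ K=8.
Step 9. [col 5: K + S ≡ O (mod 10)] column 5: given K=8, O=3, carry-in 0, and digits 0,1,3,4,6,7,8,9 already taken and all letters distinct, K+S≡O (mod 10) forces S=5 ⇒ S=5.

Answer: C=1, E=7, J=6, K=8, M=4, O=3, S=5, U=0, Y=9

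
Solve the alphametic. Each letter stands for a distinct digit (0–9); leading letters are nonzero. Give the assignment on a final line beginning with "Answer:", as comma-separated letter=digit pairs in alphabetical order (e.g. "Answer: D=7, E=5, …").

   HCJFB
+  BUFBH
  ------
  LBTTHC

Step 1. [col 1: B + H ≡ C (mod 10)] C=5 is one option consistent with column 1 (B + H ≡ C (mod 10), carry-in 0) — take it, so C=5.
Step 2. [col 1: B + H ≡ C (mod 10)] B=6 is one option consistent with column 1 (B + H ≡ C (mod 10), carry-in 0) — take it. So B=6.
Step 3. [L] adding two 5-digit numbers gives at most 5+1 digits, and here it does — L is that final carry and must be 1, so L=1.
Step 4. [col 1: B + H ≡ C (mod 10)] column 1 reads B+H+carry(0)=C with B=6, C=5; with digits 1,5,6 already taken and all letters distinct, the only value for H is 9, so H=9.
Step 5. [col 2: F + B ≡ H (mod 10)] from column 2 (B=6, H=9, carry-in 1, digits 1,5,6,9 already taken and all letters distinct): F must equal 2. So F=2.
Step 6. [col 3: J + F ≡ T (mod 10)] column 3: given F=2, carry-in 0, and digits 1,2,5,6,9 already taken and all letters distinct, J+F≡T (mod 10) forces J=8 ⇒ J=8.
Step 7. [col 3: J + F ≡ T (mod 10)] from column 3 (J=8, F=2, carry-in 0, digits 1,2,5,6,8,9 already taken and all letters distinct): T must equal 0 ⇒ T=0.
Step 8. [col 4: C + U ≡ T (mod 10)] column 4: given C=5, T=0, carry-in 1, and digits 0,1,2,5,6,8,9 already taken and all letters distinct, C+U≡T (mod 10) forces U=4, so U=4.

Answer: B=6, C=5, F=2, H=9, J=8, L=1, T=0, U=4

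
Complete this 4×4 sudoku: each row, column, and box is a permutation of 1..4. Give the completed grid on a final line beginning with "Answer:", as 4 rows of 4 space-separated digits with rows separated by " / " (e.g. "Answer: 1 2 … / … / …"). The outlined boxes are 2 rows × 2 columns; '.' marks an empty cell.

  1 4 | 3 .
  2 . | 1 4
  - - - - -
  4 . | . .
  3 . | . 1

Step 1. [r3c3∈{2}] r3c3 is down to just 2 ⇒ r3c3=2.
Step 2. [r4c3∈{4}] r4c3's peers cover all but 4, so r4c3=4.
Step 3. [r2c2∈{3}] r2c2's peers cover all but 3 ⇒ r2c2=3.
Step 4. [r3c4∈{3}] r3c4 is down to just 3 ⇒ r3c4=3.
Step 5. [r3c2∈{1}] only 1 remains possible at r3c2, so r3c2=1.
Step 6. [r1c4∈{2}] nothing but 2 survives at r1c4, so r1c4=2.
Step 7. [r4c2∈{2}] only 2 remains possible at r4c2, so r4c2=2.

Answer: 1 4 3 2 / 2 3 1 4 / 4 1 2 3 / 3 2 4 1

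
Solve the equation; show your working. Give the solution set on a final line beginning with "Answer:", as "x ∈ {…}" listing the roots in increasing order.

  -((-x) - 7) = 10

Step 1. [-((-x) - 7) = 10] flip signs both sides ⇒ neg: (-x) - 7 = -10.
Step 2. [(-x) - 7 = -10] peel the -7: add 7 from each side ⇒ sub: -x = -3.
Step 3. [-x = -3] leading − — multiply by −1 ⇒ neg: x = 3.

Answer: x ∈ {3}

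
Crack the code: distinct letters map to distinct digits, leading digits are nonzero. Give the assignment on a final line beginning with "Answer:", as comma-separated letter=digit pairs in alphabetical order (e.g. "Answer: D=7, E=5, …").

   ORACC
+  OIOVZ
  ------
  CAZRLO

Step 1. [col 1: C + Z ≡ O (mod 10)] Z=6 is one option consistent with column 1 (C + Z ≡ O (mod 10), carry-in 0) — take it, so Z=6.
Step 2. [col 1: C + Z ≡ O (mod 10)] column 1 (C + Z ≡ O (mod 10), carry-in 0) doesn't pin C yet; pick C=1 and continue ⇒ C=1.
Step 3. [col 1: C + Z ≡ O (mod 10)] column 1: given C=1, Z=6, carry-in 0, and digits 1,6 already taken and all letters distinct, C+Z≡O (mod 10) forces O=7 ⇒ O=7.
Step 4. [col 2: C + V ≡ L (mod 10)] V=9 is one option consistent with column 2 (C + V ≡ L (mod 10), carry-in 0) — take it. So V=9.
Step 5. [col 2: C + V ≡ L (mod 10)] from column 2 (C=1, V=9, carry-in 0, digits 1,6,7,9 already taken and all letters distinct): L must equal 0. So L=0.
Step 6. [col 3: A + O ≡ R (mod 10)] column 3 (A + O ≡ R (mod 10), carry-in 1) doesn't pin R yet; pick R=2 and continue ⇒ R=2.
Step 7. [col 3: A + O ≡ R (mod 10)] column 3 reads A+O+carry(1)=R with O=7, R=2; with digits 0,1,2,6,7,9 already taken and all letters distinct, the only value for A is 4 ⇒ A=4.
Step 8. [col 4: R + I ≡ Z (mod 10)] column 4: given R=2, Z=6, carry-in 1, and digits 0,1,2,4,6,7,9 already taken and all letters distinct, R+I≡Z (mod 10) forces I=3 ⇒ I=3.

Answer: A=4, C=1, I=3, L=0, O=7, R=2, V=9, Z=6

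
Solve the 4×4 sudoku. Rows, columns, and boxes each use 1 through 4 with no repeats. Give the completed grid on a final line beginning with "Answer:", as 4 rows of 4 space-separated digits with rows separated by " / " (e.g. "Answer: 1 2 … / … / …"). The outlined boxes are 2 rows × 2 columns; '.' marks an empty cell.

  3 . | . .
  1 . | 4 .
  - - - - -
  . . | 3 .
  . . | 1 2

Step 1. [r4c1∈{4}] nothing but 4 survives at r4c1, so r4c1=4.
Step 2. [r2c2∈{2}] nothing but 2 survives at r2c2 ⇒ r2c2=2.
Step 3. [r2c4∈{3}] r2c4's peers cover all but 3 ⇒ r2c4=3.
Step 4. [r3c1∈{2}] only 2 remains possible at r3c1 ⇒ r3c1=2.
Step 5. [r1c4∈{1}] r1c4 is down to just 1. So r1c4=1.
Step 6. [r4c2∈{3}] r4c2 is down to just 3, so r4c2=3.
Step 7. [r1c3∈{2}] r1c3 has the single candidate 2 ⇒ r1c3=2.
Step 8. [r1c2∈{4}] r1c2 is down to just 4 ⇒ r1c2=4.
Step 9. [r3c2∈{1}] r3c2 is down to just 1 ⇒ r3c2=1.
Step 10. [r3c4∈{4}] only 4 remains possible at r3c4. So r3c4=4.

Answer: 3 4 2 1 / 1 2 4 3 / 2 1 3 4 / 4 3 1 2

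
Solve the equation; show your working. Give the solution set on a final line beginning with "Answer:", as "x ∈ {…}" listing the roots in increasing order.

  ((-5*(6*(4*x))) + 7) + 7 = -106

Step 1. [((-5*(6*(4*x))) + 7) + 7 = -106] subtract 7: x sits inside (… + 7), so sub: (-5*(6*(4*x))) + 7 = -113.
Step 2. [(-5*(6*(4*x))) + 7 = -113] the outer +7 inverts by subtracting 7. So sub: -5*(6*(4*x)) = -120.
Step 3. [-5*(6*(4*x)) = -120] -5 out front; divide by -5, so div: 6*(4*x) = 24.
Step 4. [6*(4*x) = 24] 6 out front; divide by 6, so div: 4*x = 4.
Step 5. [4*x = 4] divide by the outer 4. So div: x = 1.

Answer: x ∈ {1}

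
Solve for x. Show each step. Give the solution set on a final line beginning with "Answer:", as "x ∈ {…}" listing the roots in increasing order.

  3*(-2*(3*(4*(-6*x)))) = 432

Step 1. [3*(-2*(3*(4*(-6*x)))) = 432] leading coefficient 3: divide by 3, so div: -2*(3*(4*(-6*x))) = 144.
Step 2. [-2*(3*(4*(-6*x))) = 144] leading coefficient -2: divide by -2, so div: 3*(4*(-6*x)) = -72.
Step 3. [3*(4*(-6*x)) = -72] 3 out front; divide by 3 ⇒ div: 4*(-6*x) = -24.
Step 4. [4*(-6*x) = -24] divide by the outer 4. So div: -6*x = -6.
Step 5. [-6*x = -6] leading coefficient -6: divide by -6 ⇒ div: x = 1.

Answer: x ∈ {1}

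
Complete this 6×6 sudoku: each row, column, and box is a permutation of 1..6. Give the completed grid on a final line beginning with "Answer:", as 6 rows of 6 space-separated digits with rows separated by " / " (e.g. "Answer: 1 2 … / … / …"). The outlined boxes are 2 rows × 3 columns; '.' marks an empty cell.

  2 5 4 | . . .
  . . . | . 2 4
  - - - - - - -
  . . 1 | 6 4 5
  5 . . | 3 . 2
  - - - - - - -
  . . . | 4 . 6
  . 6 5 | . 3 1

Step 1. [r3c1∈{3}] only 3 remains possible at r3c1 ⇒ r3c1=3.
Step 2. [r5c1∈{1}] only 1 remains possible at r5c1 ⇒ r5c1=1.
Step 3. [r1c4∈{1}] r1c4 has the single candidate 1. So r1c4=1.
Step 4. [r5c3∈{2,3}] r5c3 is the only open cell in col 3 admitting 2. So r5c3=2.
Step 5. [r2c3∈{3,6}] across col 3, 3 lands solely at r2c3. So r2c3=3.
Step 6. [r4c5∈{1}] r4c5 has the single candidate 1 ⇒ r4c5=1.
Step 7. [r6c4∈{2}] r6c4 is down to just 2, so r6c4=2.
Step 8. [r1c5∈{6}] r1c5 is down to just 6 ⇒ r1c5=6.
Step 9. [r2c2∈{1}] r2c2 has the single candidate 1 ⇒ r2c2=1.
Step 10. [r2c1∈{6}] r2c1 is down to just 6, so r2c1=6.
Step 11. [r4c2∈{4}] r4c2's peers cover all but 4, so r4c2=4.
Step 12. [r4c3∈{6}] r4c3's peers cover all but 6. So r4c3=6.
Step 13. [r2c4∈{5}] r2c4 is down to just 5, so r2c4=5.
Step 14. [r6c1∈{4}] r6c1's peers cover all but 4. So r6c1=4.
Step 15. [r5c2∈{3}] nothing but 3 survives at r5c2, so r5c2=3.
Step 16. [r1c6∈{3}] r1c6 has the single candidate 3, so r1c6=3.
Step 17. [r5c5∈{5}] nothing but 5 survives at r5c5, so r5c5=5.
Step 18. [r3c2∈{2}] nothing but 2 survives at r3c2 ⇒ r3c2=2.

Answer: 2 5 4 1 6 3 / 6 1 3 5 2 4 / 3 2 1 6 4 5 / 5 4 6 3 1 2 / 1 3 2 4 5 6 / 4 6 5 2 3 1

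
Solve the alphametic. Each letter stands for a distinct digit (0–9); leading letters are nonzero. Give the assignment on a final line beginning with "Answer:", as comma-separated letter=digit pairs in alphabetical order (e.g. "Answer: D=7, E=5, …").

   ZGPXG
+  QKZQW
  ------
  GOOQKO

Step 1. [col 1: G + W ≡ O (mod 10)] several values work for W in column 1 (G + W ≡ O (mod 10), carry-in 0); try W=9. So W=9.
Step 2. [col 1: G + W ≡ O (mod 10)] no forcing yet in column 1 (carry-in 0); G=1 is free and consistent — try it, so G=1.
Step 3. [col 1: G + W ≡ O (mod 10)] column 1: given G=1, W=9, carry-in 0, and digits 1,9 already taken and all letters distinct, G+W≡O (mod 10) forces O=0, so O=0.
Step 4. [col 2: X + Q ≡ K (mod 10)] column 2 (X + Q ≡ K (mod 10), carry-in 1) doesn't pin X yet; pick X=4 and continue ⇒ X=4.
Step 5. [col 2: X + Q ≡ K (mod 10)] several values work for K in column 2 (X + Q ≡ K (mod 10), carry-in 1); try K=8. So K=8.
Step 6. [col 2: X + Q ≡ K (mod 10)] in column 2 we have X+Q≡K with carry-in 1; given X=4, K=8 and digits 0,1,4,8,9 already taken and all letters distinct, that pins Q to 3 ⇒ Q=3.
Step 7. [col 3: P + Z ≡ Q (mod 10)] no forcing yet in column 3 (carry-in 0); Z=6 is free and consistent — try it, so Z=6.
Step 8. [col 3: P + Z ≡ Q (mod 10)] column 3: given Z=6, Q=3, carry-in 0, and digits 0,1,3,4,6,8,9 already taken and all letters distinct, P+Z≡Q (mod 10) forces P=7 ⇒ P=7.

Answer: G=1, K=8, O=0, P=7, Q=3, W=9, X=4, Z=6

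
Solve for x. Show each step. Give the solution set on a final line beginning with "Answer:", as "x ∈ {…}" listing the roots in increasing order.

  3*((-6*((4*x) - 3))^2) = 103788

Step 1. [3*((-6*((4*x) - 3))^2) = 103788] leading coefficient 3: divide by 3. So div: (-6*((4*x) - 3))^2 = 34596.
Step 2. [(-6*((4*x) - 3))^2 = 34596] LHS squared, RHS 34596 ≥ 0: apply √ (±) ⇒ sqrt: -6*((4*x) - 3) = 186 or -186.
Step 3. [-6*((4*x) - 3) = 186 or -186] -6·(inner) — divide through by -6. So div: (4*x) - 3 = -31 or 31.
Step 4. [(4*x) - 3 = -31 or 31] -3 is outermost — add 3 both sides ⇒ sub: 4*x = -28 or 34.
Step 5. [4*x = -28 or 34] divide by the outer 4, so div: x = -7 or 17/2.

Answer: x ∈ {-7, 17/2}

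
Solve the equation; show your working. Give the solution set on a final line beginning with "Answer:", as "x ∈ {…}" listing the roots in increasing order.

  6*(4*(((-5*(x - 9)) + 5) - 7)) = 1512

Step 1. [6*(4*(((-5*(x - 9)) + 5) - 7)) = 1512] LHS = 6·(…); ÷6 both sides. So div: 4*(((-5*(x - 9)) + 5) - 7) = 252.
Step 2. [4*(((-5*(x - 9)) + 5) - 7) = 252] 4·(inner) — divide through by 4. So div: ((-5*(x - 9)) + 5) - 7 = 63.
Step 3. [((-5*(x - 9)) + 5) - 7 = 63] add 7: x sits inside (… - 7) ⇒ sub: (-5*(x - 9)) + 5 = 70.
Step 4. [(-5*(x - 9)) + 5 = 70] -5 | LHS and -5 | 70: pull -5 out ⇒ factor: (x - 9) - 1 = -14.
Step 5. [(x - 9) - 1 = -14] -1 is outermost — add 1 both sides, so sub: x - 9 = -13.
Step 6. [x - 9 = -13] 9 comes off first (add 9). So sub: x = -4.

Answer: x ∈ {-4}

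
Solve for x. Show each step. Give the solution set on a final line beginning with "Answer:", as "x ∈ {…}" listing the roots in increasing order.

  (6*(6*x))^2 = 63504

Step 1. [(6*(6*x))^2 = 63504] √ both sides: 63504 ≥ 0 gives two branches ⇒ sqrt: 6*(6*x) = 252 or -252.
Step 2. [6*(6*x) = 252 or -252] LHS = 6·(…); ÷6 both sides ⇒ div: 6*x = 42 or -42.
Step 3. [6*x = 42 or -42] 6 out front; divide by 6 ⇒ div: x = 7 or -7.

Answer: x ∈ {-7, 7}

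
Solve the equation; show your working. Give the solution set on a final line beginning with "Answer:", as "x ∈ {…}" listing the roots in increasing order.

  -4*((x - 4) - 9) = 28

Step 1. [-4*((x - 4) - 9) = 28] LHS = -4·(…); ÷-4 both sides, so div: (x - 4) - 9 = -7.
Step 2. [(x - 4) - 9 = -7] 9 comes off first (add 9), so sub: x - 4 = 2.
Step 3. [x - 4 = 2] peel the -4: add 4 from each side, so sub: x = 6.

Answer: x ∈ {6}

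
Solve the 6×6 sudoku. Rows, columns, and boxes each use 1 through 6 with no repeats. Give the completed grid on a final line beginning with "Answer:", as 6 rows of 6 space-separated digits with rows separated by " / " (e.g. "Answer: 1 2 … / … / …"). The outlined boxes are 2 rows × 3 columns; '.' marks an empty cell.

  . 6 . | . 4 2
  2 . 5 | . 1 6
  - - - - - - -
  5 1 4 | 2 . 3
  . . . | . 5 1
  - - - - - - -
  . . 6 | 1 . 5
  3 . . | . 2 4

Step 1. [r5c2∈{2,4}] across row 5, 2 lands solely at r5c2. So r5c2=2.
Step 2. [r2c4∈{3}] only 3 remains possible at r2c4 ⇒ r2c4=3.
Step 3. [r1c3∈{1,3}] r1c3 is the only open cell in row 1 admitting 3 ⇒ r1c3=3.
Step 4. [r3c5∈{6}] only 6 remains possible at r3c5 ⇒ r3c5=6.
Step 5. [r4c3∈{2}] only 2 remains possible at r4c3, so r4c3=2.
Step 6. [r5c1∈{4}] r5c1's peers cover all but 4 ⇒ r5c1=4.
Step 7. [r5c5∈{3}] only 3 remains possible at r5c5, so r5c5=3.
Step 8. [r4c2∈{3}] only 3 remains possible at r4c2, so r4c2=3.
Step 9. [r6c4∈{6}] r6c4 has the single candidate 6, so r6c4=6.
Step 10. [r4c1∈{6}] r4c1's peers cover all but 6 ⇒ r4c1=6.
Step 11. [r1c1∈{1}] r1c1's peers cover all but 1, so r1c1=1.
Step 12. [r2c2∈{4}] nothing but 4 survives at r2c2. So r2c2=4.
Step 13. [r6c3∈{1}] r6c3 has the single candidate 1, so r6c3=1.
Step 14. [r1c4∈{5}] only 5 remains possible at r1c4 ⇒ r1c4=5.
Step 15. [r4c4∈{4}] r4c4 is down to just 4 ⇒ r4c4=4.
Step 16. [r6c2∈{5}] r6c2 is down to just 5, so r6c2=5.

Answer: 1 6 3 5 4 2 / 2 4 5 3 1 6 / 5 1 4 2 6 3 / 6 3 2 4 5 1 / 4 2 6 1 3 5 / 3 5 1 6 2 4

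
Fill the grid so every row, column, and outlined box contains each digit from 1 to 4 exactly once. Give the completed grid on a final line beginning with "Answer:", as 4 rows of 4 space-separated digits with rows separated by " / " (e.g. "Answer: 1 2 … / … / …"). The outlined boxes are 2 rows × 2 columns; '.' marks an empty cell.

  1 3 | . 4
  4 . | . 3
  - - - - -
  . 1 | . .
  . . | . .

Step 1. [r3c4∈{2}] r3c4 is down to just 2. So r3c4=2.
Step 2. [r4c1∈{2,3}] r4c1 is the only open cell in col 1 admitting 2. So r4c1=2.
Step 3. [r4c3∈{1,3,4}] across row 4, 3 lands solely at r4c3. So r4c3=3.
Step 4. [r1c3∈{2}] r1c3 is down to just 2 ⇒ r1c3=2.
Step 5. [r3c1∈{3}] nothing but 3 survives at r3c1, so r3c1=3.
Step 6. [r3c3∈{4}] only 4 remains possible at r3c3 ⇒ r3c3=4.
Step 7. [r4c4∈{1}] r4c4 is down to just 1. So r4c4=1.
Step 8. [r4c2∈{4}] r4c2's peers cover all but 4. So r4c2=4.
Step 9. [r2c2∈{2}] only 2 remains possible at r2c2, so r2c2=2.
Step 10. [r2c3∈{1}] only 1 remains possible at r2c3. So r2c3=1.

Answer: 1 3 2 4 / 4 2 1 3 / 3 1 4 2 / 2 4 3 1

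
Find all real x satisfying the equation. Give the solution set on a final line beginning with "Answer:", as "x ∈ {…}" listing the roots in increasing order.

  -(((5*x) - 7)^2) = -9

Step 1. [-(((5*x) - 7)^2) = -9] leading − — multiply by −1. So neg: ((5*x) - 7)^2 = 9.
Step 2. [((5*x) - 7)^2 = 9] 9 ≥ 0, LHS is (·)² — take ±√. So sqrt: (5*x) - 7 = 3 or -3.
Step 3. [(5*x) - 7 = 3 or -3] peel the -7: add 7 from each side, so sub: 5*x = 10 or 4.
Step 4. [5*x = 10 or 4] divide by the outer 5. So div: x = 2 or 4/5.

Answer: x ∈ {4/5, 2}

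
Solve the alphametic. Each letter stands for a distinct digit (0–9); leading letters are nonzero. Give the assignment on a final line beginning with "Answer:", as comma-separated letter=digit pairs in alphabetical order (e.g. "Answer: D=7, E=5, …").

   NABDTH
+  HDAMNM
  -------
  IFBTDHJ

Step 1. [I] I is the leading digit of a 7-digit sum of two 6-digit numbers; the final carry is exactly 1, so I=1.
Step 2. [col 1: H + M ≡ J (mod 10)] column 1 (H + M ≡ J (mod 10), carry-in 0) doesn't pin M yet; pick M=9 and continue, so M=9.
Step 3. [col 1: H + M ≡ J (mod 10)] column 1 (H + M ≡ J (mod 10), carry-in 0) doesn't pin H yet; pick H=5 and continue, so H=5.
Step 4. [col 1: H + M ≡ J (mod 10)] in column 1 we have H+M≡J with carry-in 0; given H=5, M=9 and digits 1,5,9 already taken and all letters distinct, that pins J to 4, so J=4.
Step 5. [col 2: T + N ≡ H (mod 10)] no forcing yet in column 2 (carry-in 1); N=6 is free and consistent — try it. So N=6.
Step 6. [col 2: T + N ≡ H (mod 10)] column 2 reads T+N+carry(1)=H with N=6, H=5; with digits 1,4,5,6,9 already taken and all letters distinct, the only value for T is 8, so T=8.
Step 7. [col 3: D + M ≡ D (mod 10)] no forcing yet in column 3 (carry-in 1); D=3 is free and consistent — try it, so D=3.
Step 8. [col 4: B + A ≡ T (mod 10)] A=7 is one option consistent with column 4 (B + A ≡ T (mod 10), carry-in 1) — take it. So A=7.
Step 9. [col 4: B + A ≡ T (mod 10)] in column 4 we have B+A≡T with carry-in 1; given A=7, T=8 and digits 1,3,4,5,6,7,8,9 already taken and all letters distinct, that pins B to 0. So B=0.
Step 10. [col 6: N + H ≡ F (mod 10)] column 6: given N=6, H=5, carry-in 1, and digits 0,1,3,4,5,6,7,8,9 already taken and all letters distinct, N+H≡F (mod 10) forces F=2 ⇒ F=2.

Answer: A=7, B=0, D=3, F=2, H=5, I=1, J=4, M=9, N=6, T=8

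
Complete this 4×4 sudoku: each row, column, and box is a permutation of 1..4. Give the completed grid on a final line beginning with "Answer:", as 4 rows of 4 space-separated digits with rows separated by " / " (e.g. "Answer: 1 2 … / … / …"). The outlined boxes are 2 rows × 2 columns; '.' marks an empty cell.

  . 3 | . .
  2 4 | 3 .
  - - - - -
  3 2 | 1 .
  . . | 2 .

Step 1. [r1c4∈{1,2,4}] across row 1, 2 lands solely at r1c4, so r1c4=2.
Step 2. [r4c1∈{1,4}] in col 1, 4 fits only at r4c1, so r4c1=4.
Step 3. [r1c1∈{1}] only 1 remains possible at r1c1. So r1c1=1.
Step 4. [r3c4∈{4}] r3c4 has the single candidate 4 ⇒ r3c4=4.
Step 5. [r2c4∈{1}] nothing but 1 survives at r2c4. So r2c4=1.
Step 6. [r1c3∈{4}] only 4 remains possible at r1c3. So r1c3=4.
Step 7. [r4c4∈{3}] nothing but 3 survives at r4c4, so r4c4=3.
Step 8. [r4c2∈{1}] r4c2 has the single candidate 1. So r4c2=1.

Answer: 1 3 4 2 / 2 4 3 1 / 3 2 1 4 / 4 1 2 3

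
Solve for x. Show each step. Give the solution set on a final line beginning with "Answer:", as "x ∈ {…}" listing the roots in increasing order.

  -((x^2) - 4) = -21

Step 1. [-((x^2) - 4) = -21] LHS negated; negate both sides. So neg: (x^2) - 4 = 21.
Step 2. [(x^2) - 4 = 21] peel the -4: add 4 from each side ⇒ sub: x^2 = 25.
Step 3. [x^2 = 25] √ both sides: 25 ≥ 0 gives two branches. So sqrt: x = 5 or -5.

Answer: x ∈ {-5, 5}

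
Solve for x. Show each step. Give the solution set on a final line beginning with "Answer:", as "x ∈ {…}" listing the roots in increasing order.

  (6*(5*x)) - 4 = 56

Step 1. [(6*(5*x)) - 4 = 56] 4 comes off first (add 4), so sub: 6*(5*x) = 60.
Step 2. [6*(5*x) = 60] 6 out front; divide by 6 ⇒ div: 5*x = 10.
Step 3. [5*x = 10] 5·(inner) — divide through by 5 ⇒ div: x = 2.

Answer: x ∈ {2}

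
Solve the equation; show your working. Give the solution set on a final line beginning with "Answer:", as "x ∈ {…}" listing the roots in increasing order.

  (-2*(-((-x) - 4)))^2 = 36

Step 1. [(-2*(-((-x) - 4)))^2 = 36] LHS squared, RHS 36 ≥ 0: apply √ (±) ⇒ sqrt: -2*(-((-x) - 4)) = 6 or -6.
Step 2. [-2*(-((-x) - 4)) = 6 or -6] -2 out front; divide by -2 ⇒ div: -((-x) - 4) = -3 or 3.
Step 3. [-((-x) - 4) = -3 or 3] flip signs both sides, so neg: (-x) - 4 = 3 or -3.
Step 4. [(-x) - 4 = 3 or -3] -4 is outermost — add 4 both sides. So sub: -x = 7 or 1.
Step 5. [-x = 7 or 1] leading − — multiply by −1. So neg: x = -7 or -1.

Answer: x ∈ {-7, -1}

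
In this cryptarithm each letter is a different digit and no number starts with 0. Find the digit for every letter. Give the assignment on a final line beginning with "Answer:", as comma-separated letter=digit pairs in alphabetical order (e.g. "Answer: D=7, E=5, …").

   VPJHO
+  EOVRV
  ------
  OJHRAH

Step 1. [col 1: O + V ≡ H (mod 10)] no forcing yet in column 1 (carry-in 0); V=8 is free and consistent — try it, so V=8.
Step 2. [col 1: O + V ≡ H (mod 10)] several values work for O in column 1 (O + V ≡ H (mod 10), carry-in 0); try O=1, so O=1.
Step 3. [col 1: O + V ≡ H (mod 10)] column 1 reads O+V+carry(0)=H with O=1, V=8; with digits 1,8 already taken and all letters distinct, the only value for H is 9 ⇒ H=9.
Step 4. [col 2: H + R ≡ A (mod 10)] column 2 (H + R ≡ A (mod 10), carry-in 0) doesn't pin A yet; pick A=2 and continue, so A=2.
Step 5. [col 2: H + R ≡ A (mod 10)] from column 2 (H=9, A=2, carry-in 0, digits 1,2,8,9 already taken and all letters distinct): R must equal 3 ⇒ R=3.
Step 6. [col 3: J + V ≡ R (mod 10)] in column 3 we have J+V≡R with carry-in 1; given V=8, R=3 and digits 1,2,3,8,9 already taken and all letters distinct, that pins J to 4 ⇒ J=4.
Step 7. [col 4: P + O ≡ H (mod 10)] from column 4 (O=1, H=9, carry-in 1, digits 1,2,3,4,8,9 already taken and all letters distinct): P must equal 7. So P=7.
Step 8. [col 5: V + E ≡ J (mod 10)] in column 5 we have V+E≡J with carry-in 0; given V=8, J=4 and digits 1,2,3,4,7,8,9 already taken and all letters distinct, that pins E to 6. So E=6.

Answer: A=2, E=6, H=9, J=4, O=1, P=7, R=3, V=8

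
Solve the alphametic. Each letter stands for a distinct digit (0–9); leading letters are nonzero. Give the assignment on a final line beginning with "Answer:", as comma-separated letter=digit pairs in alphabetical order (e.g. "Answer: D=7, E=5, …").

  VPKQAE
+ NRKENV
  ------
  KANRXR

Step 1. [col 1: E + V ≡ R (mod 10)] several values work for V in column 1 (E + V ≡ R (mod 10), carry-in 0); try V=1, so V=1.
Step 2. [col 1: E + V ≡ R (mod 10)] column 1 (E + V ≡ R (mod 10), carry-in 0) doesn't pin R yet; pick R=4 and continue ⇒ R=4.
Step 3. [col 1: E + V ≡ R (mod 10)] from column 1 (V=1, R=4, carry-in 0, digits 1,4 already taken and all letters distinct): E must equal 3. So E=3.
Step 4. [col 2: A + N ≡ X (mod 10)] X=5 is one option consistent with column 2 (A + N ≡ X (mod 10), carry-in 0) — take it. So X=5.
Step 5. [col 2: A + N ≡ X (mod 10)] several values work for N in column 2 (A + N ≡ X (mod 10), carry-in 0); try N=8 ⇒ N=8.
Step 6. [col 2: A + N ≡ X (mod 10)] column 2: given N=8, X=5, carry-in 0, and digits 1,3,4,5,8 already taken and all letters distinct, A+N≡X (mod 10) forces A=7. So A=7.
Step 7. [col 3: Q + E ≡ R (mod 10)] in column 3 we have Q+E≡R with carry-in 1; given E=3, R=4 and digits 1,3,4,5,7,8 already taken and all letters distinct, that pins Q to 0, so Q=0.
Step 8. [col 4: K + K ≡ N (mod 10)] column 4: given N=8, carry-in 0, and digits 0,1,3,4,5,7,8 already taken and all letters distinct, K+K≡N (mod 10) forces K=9. So K=9.
Step 9. [col 5: P + R ≡ A (mod 10)] in column 5 we have P+R≡A with carry-in 1; given R=4, A=7 and digits 0,1,3,4,5,7,8,9 already taken and all letters distinct, that pins P to 2, so P=2.

Answer: A=7, E=3, K=9, N=8, P=2, Q=0, R=4, V=1, X=5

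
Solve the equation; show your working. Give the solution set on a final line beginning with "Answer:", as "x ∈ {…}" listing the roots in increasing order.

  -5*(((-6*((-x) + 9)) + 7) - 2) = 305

Step 1. [-5*(((-6*((-x) + 9)) + 7) - 2) = 305] LHS = -5·(…); ÷-5 both sides, so div: ((-6*((-x) + 9)) + 7) - 2 = -61.
Step 2. [((-6*((-x) + 9)) + 7) - 2 = -61] the outer -2 inverts by adding 2, so sub: (-6*((-x) + 9)) + 7 = -59.
Step 3. [(-6*((-x) + 9)) + 7 = -59] 7 comes off first (subtract 7), so sub: -6*((-x) + 9) = -66.
Step 4. [-6*((-x) + 9) = -66] leading coefficient -6: divide by -6 ⇒ div: (-x) + 9 = 11.
Step 5. [(-x) + 9 = 11] peel the +9: subtract 9 from each side, so sub: -x = 2.
Step 6. [-x = 2] LHS negated; negate both sides. So neg: x = -2.

Answer: x ∈ {-2}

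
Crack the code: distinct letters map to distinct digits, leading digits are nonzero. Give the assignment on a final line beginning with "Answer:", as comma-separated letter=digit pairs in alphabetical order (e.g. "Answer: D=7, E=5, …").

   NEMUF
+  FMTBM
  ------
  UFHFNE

Step 1. [col 1: F + M ≡ E (mod 10)] M=6 is one option consistent with column 1 (F + M ≡ E (mod 10), carry-in 0) — take it, so M=6.
Step 2. [col 1: F + M ≡ E (mod 10)] no forcing yet in column 1 (carry-in 0); F=8 is free and consistent — try it. So F=8.
Step 3. [col 1: F + M ≡ E (mod 10)] in column 1 we have F+M≡E with carry-in 0; given F=8, M=6 and digits 6,8 already taken and all letters distinct, that pins E to 4. So E=4.
Step 4. [col 2: U + B ≡ N (mod 10)] several values work for N in column 2 (U + B ≡ N (mod 10), carry-in 1); try N=9. So N=9.
Step 5. [col 2: U + B ≡ N (mod 10)] several values work for B in column 2 (U + B ≡ N (mod 10), carry-in 1); try B=7, so B=7.
Step 6. [col 2: U + B ≡ N (mod 10)] column 2: given B=7, N=9, carry-in 1, and digits 4,6,7,8,9 already taken and all letters distinct, U+B≡N (mod 10) forces U=1, so U=1.
Step 7. [col 3: M + T ≡ F (mod 10)] column 3 reads M+T+carry(0)=F with M=6, F=8; with digits 1,4,6,7,8,9 already taken and all letters distinct, the only value for T is 2. So T=2.
Step 8. [col 4: E + M ≡ H (mod 10)] column 4: given E=4, M=6, carry-in 0, and digits 1,2,4,6,7,8,9 already taken and all letters distinct, E+M≡H (mod 10) forces H=0. So H=0.

Answer: B=7, E=4, F=8, H=0, M=6, N=9, T=2, U=1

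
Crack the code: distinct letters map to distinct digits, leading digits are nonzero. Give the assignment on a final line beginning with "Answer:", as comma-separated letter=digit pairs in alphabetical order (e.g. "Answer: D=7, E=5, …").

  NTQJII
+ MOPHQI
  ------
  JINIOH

Step 1. [col 1: I + I ≡ H (mod 10)] several values work for H in column 1 (I + I ≡ H (mod 10), carry-in 0); try H=8. So H=8.
Step 2. [col 1: I + I ≡ H (mod 10)] I=4 is one option consistent with column 1 (I + I ≡ H (mod 10), carry-in 0) — take it, so I=4.
Step 3. [col 2: I + Q ≡ O (mod 10)] O=5 is one option consistent with column 2 (I + Q ≡ O (mod 10), carry-in 0) — take it ⇒ O=5.
Step 4. [col 2: I + Q ≡ O (mod 10)] from column 2 (I=4, O=5, carry-in 0, digits 4,5,8 already taken and all letters distinct): Q must equal 1 ⇒ Q=1.
Step 5. [col 3: J + H ≡ I (mod 10)] from column 3 (H=8, I=4, carry-in 0, digits 1,4,5,8 already taken and all letters distinct): J must equal 6 ⇒ J=6.
Step 6. [col 4: Q + P ≡ N (mod 10)] N=2 is one option consistent with column 4 (Q + P ≡ N (mod 10), carry-in 1) — take it, so N=2.
Step 7. [col 4: Q + P ≡ N (mod 10)] from column 4 (Q=1, N=2, carry-in 1, digits 1,2,4,5,6,8 already taken and all letters distinct): P must equal 0 ⇒ P=0.
Step 8. [col 5: T + O ≡ I (mod 10)] in column 5 we have T+O≡I with carry-in 0; given O=5, I=4 and digits 0,1,2,4,5,6,8 already taken and all letters distinct, that pins T to 9 ⇒ T=9.
Step 9. [col 6: N + M ≡ J (mod 10)] column 6 reads N+M+carry(1)=J with N=2, J=6; with digits 0,1,2,4,5,6,8,9 already taken and all letters distinct, the only value for M is 3 ⇒ M=3.

Answer: H=8, I=4, J=6, M=3, N=2, O=5, P=0, Q=1, T=9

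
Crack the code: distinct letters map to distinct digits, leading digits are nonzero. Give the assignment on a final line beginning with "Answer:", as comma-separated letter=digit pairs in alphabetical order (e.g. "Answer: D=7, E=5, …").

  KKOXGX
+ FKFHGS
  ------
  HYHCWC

Step 1. [col 1: X + S ≡ C (mod 10)] no forcing yet in column 1 (carry-in 0); S=9 is free and consistent — try it ⇒ S=9.
Step 2. [col 1: X + S ≡ C (mod 10)] column 1 (X + S ≡ C (mod 10), carry-in 0) doesn't pin X yet; pick X=5 and continue, so X=5.
Step 3. [col 1: X + S ≡ C (mod 10)] in column 1 we have X+S≡C with carry-in 0; given X=5, S=9 and digits 5,9 already taken and all letters distinct, that pins C to 4, so C=4.
Step 4. [col 2: G + G ≡ W (mod 10)] column 2 (G + G ≡ W (mod 10), carry-in 1) doesn't pin G yet; pick G=6 and continue, so G=6.
Step 5. [col 2: G + G ≡ W (mod 10)] in column 2 we have G+G≡W with carry-in 1; given G=6 and digits 4,5,6,9 already taken and all letters distinct, that pins W to 3 ⇒ W=3.
Step 6. [col 3: X + H ≡ C (mod 10)] column 3: given X=5, C=4, carry-in 1, and digits 3,4,5,6,9 already taken and all letters distinct, X+H≡C (mod 10) forces H=8 ⇒ H=8.
Step 7. [col 4: O + F ≡ H (mod 10)] no forcing yet in column 4 (carry-in 1); O=0 is free and consistent — try it ⇒ O=0.
Step 8. [col 4: O + F ≡ H (mod 10)] column 4: given O=0, H=8, carry-in 1, and digits 0,3,4,5,6,8,9 already taken and all letters distinct, O+F≡H (mod 10) forces F=7. So F=7.
Step 9. [col 5: K + K ≡ Y (mod 10)] column 5: given nothing yet, carry-in 0, and digits 0,3,4,5,6,7,8,9 already taken and all letters distinct, K+K≡Y (mod 10) forces Y=2. So Y=2.
Step 10. [col 5: K + K ≡ Y (mod 10)] in column 5 we have K+K≡Y with carry-in 0; given Y=2 and digits 0,2,3,4,5,6,7,8,9 already taken and all letters distinct, that pins K to 1 ⇒ K=1.

Answer: C=4, F=7, G=6, H=8, K=1, O=0, S=9, W=3, X=5, Y=2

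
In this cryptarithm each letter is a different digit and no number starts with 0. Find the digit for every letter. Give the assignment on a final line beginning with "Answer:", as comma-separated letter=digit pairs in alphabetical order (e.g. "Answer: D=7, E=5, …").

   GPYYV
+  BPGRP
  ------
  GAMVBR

Step 1. [col 1: V + P ≡ R (mod 10)] P=4 is one option consistent with column 1 (V + P ≡ R (mod 10), carry-in 0) — take it ⇒ P=4.
Step 2. [col 1: V + P ≡ R (mod 10)] no forcing yet in column 1 (carry-in 0); R=7 is free and consistent — try it, so R=7.
Step 3. [col 1: V + P ≡ R (mod 10)] column 1: given P=4, R=7, carry-in 0, and digits 4,7 already taken and all letters distinct, V+P≡R (mod 10) forces V=3 ⇒ V=3.
Step 4. [col 2: Y + R ≡ B (mod 10)] column 2 (Y + R ≡ B (mod 10), carry-in 0) doesn't pin B yet; pick B=9 and continue ⇒ B=9.
Step 5. [col 2: Y + R ≡ B (mod 10)] in column 2 we have Y+R≡B with carry-in 0; given R=7, B=9 and digits 3,4,7,9 already taken and all letters distinct, that pins Y to 2 ⇒ Y=2.
Step 6. [col 3: Y + G ≡ V (mod 10)] column 3 reads Y+G+carry(0)=V with Y=2, V=3; with digits 2,3,4,7,9 already taken and all letters distinct, the only value for G is 1, so G=1.
Step 7. [col 4: P + P ≡ M (mod 10)] from column 4 (P=4, carry-in 0, digits 1,2,3,4,7,9 already taken and all letters distinct): M must equal 8, so M=8.
Step 8. [col 5: G + B ≡ A (mod 10)] column 5: given G=1, B=9, carry-in 0, and digits 1,2,3,4,7,8,9 already taken and all letters distinct, G+B≡A (mod 10) forces A=0, so A=0.

Answer: A=0, B=9, G=1, M=8, P=4, R=7, V=3, Y=2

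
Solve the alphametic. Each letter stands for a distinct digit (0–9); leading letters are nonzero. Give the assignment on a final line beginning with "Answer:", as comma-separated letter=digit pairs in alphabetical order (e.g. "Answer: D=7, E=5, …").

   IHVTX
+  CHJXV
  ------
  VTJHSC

Step 1. [col 1: X + V ≡ C (mod 10)] no forcing yet in column 1 (carry-in 0); X=3 is free and consistent — try it, so X=3.
Step 2. [col 1: X + V ≡ C (mod 10)] V=1 is one option consistent with column 1 (X + V ≡ C (mod 10), carry-in 0) — take it ⇒ V=1.
Step 3. [col 1: X + V ≡ C (mod 10)] column 1 reads X+V+carry(0)=C with X=3, V=1; with digits 1,3 already taken and all letters distinct, the only value for C is 4, so C=4.
Step 4. [col 2: T + X ≡ S (mod 10)] no forcing yet in column 2 (carry-in 0); S=5 is free and consistent — try it, so S=5.
Step 5. [col 2: T + X ≡ S (mod 10)] column 2: given X=3, S=5, carry-in 0, and digits 1,3,4,5 already taken and all letters distinct, T+X≡S (mod 10) forces T=2 ⇒ T=2.
Step 6. [col 3: V + J ≡ H (mod 10)] several values work for J in column 3 (V + J ≡ H (mod 10), carry-in 0); try J=8. So J=8.
Step 7. [col 3: V + J ≡ H (mod 10)] column 3 reads V+J+carry(0)=H with V=1, J=8; with digits 1,2,3,4,5,8 already taken and all letters distinct, the only value for H is 9, so H=9.
Step 8. [col 5: I + C ≡ T (mod 10)] in column 5 we have I+C≡T with carry-in 1; given C=4, T=2 and digits 1,2,3,4,5,8,9 already taken and all letters distinct, that pins I to 7, so I=7.

Answer: C=4, H=9, I=7, J=8, S=5, T=2, V=1, X=3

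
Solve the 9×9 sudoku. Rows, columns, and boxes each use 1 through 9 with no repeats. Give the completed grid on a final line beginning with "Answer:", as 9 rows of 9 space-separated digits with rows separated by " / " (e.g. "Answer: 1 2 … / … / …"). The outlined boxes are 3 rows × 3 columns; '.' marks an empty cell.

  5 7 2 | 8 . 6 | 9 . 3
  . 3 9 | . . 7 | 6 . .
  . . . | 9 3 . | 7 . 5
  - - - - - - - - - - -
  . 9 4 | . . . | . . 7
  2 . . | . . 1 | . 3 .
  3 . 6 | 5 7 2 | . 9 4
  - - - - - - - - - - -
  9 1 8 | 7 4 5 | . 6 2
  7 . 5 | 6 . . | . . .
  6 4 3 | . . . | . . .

Step 1. [r6c7∈{1,8}] in row 6, 1 fits only at r6c7. So r6c7=1.
Step 2. [r1c5∈{1}] r1c5's peers cover all but 1 ⇒ r1c5=1.
Step 3. [r3c8∈{1,2,4,8}] in row 3, 2 fits only at r3c8. So r3c8=2.
Step 4. [r5c5∈{6,8,9}] across row 5, 9 lands solely at r5c5, so r5c5=9.
Step 5. [r8c6∈{3,8,9}] 3 has one home in box 8: r8c6. So r8c6=3.
Step 6. [r4c6∈{8}] r4c6's peers cover all but 8, so r4c6=8.
Step 7. [r9c4∈{1,2}] r9c4 is the only open cell in col 4 admitting 1, so r9c4=1.
Step 8. [r4c8∈{5}] r4c8 is down to just 5, so r4c8=5.
Step 9. [r5c7∈{8}] r5c7's peers cover all but 8. So r5c7=8.
Step 10. [r8c9∈{1,8,9}] across row 8, 9 lands solely at r8c9 ⇒ r8c9=9.
Step 11. [r9c9∈{8}] nothing but 8 survives at r9c9, so r9c9=8.
Step 12. [r2c8∈{1,4,8}] r2c8 is the only open cell in col 8 admitting 8, so r2c8=8.
Step 13. [r3c1∈{1,4,8}] 8 has one home in col 1: r3c1 ⇒ r3c1=8.
Step 14. [r9c5∈{2}] only 2 remains possible at r9c5 ⇒ r9c5=2.
Step 15. [r2c1∈{1,4}] across col 1, 4 lands solely at r2c1, so r2c1=4.
Step 16. [r8c7∈{4}] r8c7's peers cover all but 4. So r8c7=4.
Step 17. [r5c3∈{7}] r5c3's peers cover all but 7 ⇒ r5c3=7.
Step 18. [r9c7∈{5}] r9c7 is down to just 5 ⇒ r9c7=5.
Step 19. [r9c8∈{7}] r9c8 has the single candidate 7. So r9c8=7.
Step 20. [r4c1∈{1}] r4c1 is down to just 1, so r4c1=1.
Step 21. [r3c2∈{6}] r3c2 has the single candidate 6, so r3c2=6.
Step 22. [r4c4∈{3}] r4c4's peers cover all but 3, so r4c4=3.
Step 23. [r2c4∈{2}] nothing but 2 survives at r2c4. So r2c4=2.
Step 24. [r9c6∈{9}] only 9 remains possible at r9c6 ⇒ r9c6=9.
Step 25. [r5c2∈{5}] r5c2 has the single candidate 5, so r5c2=5.
Step 26. [r8c5∈{8}] only 8 remains possible at r8c5. So r8c5=8.
Step 27. [r3c6∈{4}] only 4 remains possible at r3c6. So r3c6=4.
Step 28. [r2c5∈{5}] nothing but 5 survives at r2c5, so r2c5=5.
Step 29. [r8c8∈{1}] nothing but 1 survives at r8c8 ⇒ r8c8=1.
Step 30. [r6c2∈{8}] r6c2 has the single candidate 8 ⇒ r6c2=8.
Step 31. [r8c2∈{2}] r8c2 has the single candidate 2 ⇒ r8c2=2.
Step 32. [r5c9∈{6}] r5c9 has the single candidate 6 ⇒ r5c9=6.
Step 33. [r4c5∈{6}] only 6 remains possible at r4c5 ⇒ r4c5=6.
Step 34. [r3c3∈{1}] only 1 remains possible at r3c3, so r3c3=1.
Step 35. [r1c8∈{4}] r1c8 is down to just 4, so r1c8=4.
Step 36. [r5c4∈{4}] nothing but 4 survives at r5c4. So r5c4=4.
Step 37. [r2c9∈{1}] nothing but 1 survives at r2c9 ⇒ r2c9=1.
Step 38. [r7c7∈{3}] r7c7 is down to just 3. So r7c7=3.
Step 39. [r4c7∈{2}] r4c7 is down to just 2. So r4c7=2.

Answer: 5 7 2 8 1 6 9 4 3 / 4 3 9 2 5 7 6 8 1 / 8 6 1 9 3 4 7 2 5 / 1 9 4 3 6 8 2 5 7 / 2 5 7 4 9 1 8 3 6 / 3 8 6 5 7 2 1 9 4 / 9 1 8 7 4 5 3 6 2 / 7 2 5 6 8 3 4 1 9 / 6 4 3 1 2 9 5 7 8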